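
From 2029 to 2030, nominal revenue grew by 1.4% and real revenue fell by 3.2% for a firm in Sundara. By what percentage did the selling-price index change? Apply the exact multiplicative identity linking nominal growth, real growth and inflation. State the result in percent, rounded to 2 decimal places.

4.75%

(1 + g_nom) = (1 + g_real)(1 + π), so π = 1.0140 / 0.9680 − 1 = 0.04752.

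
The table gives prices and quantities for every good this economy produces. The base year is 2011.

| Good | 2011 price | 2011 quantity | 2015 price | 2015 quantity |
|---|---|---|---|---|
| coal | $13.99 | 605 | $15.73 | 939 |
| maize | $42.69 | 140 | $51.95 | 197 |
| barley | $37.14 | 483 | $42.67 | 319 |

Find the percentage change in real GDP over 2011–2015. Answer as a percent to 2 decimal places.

Real GDP 2011 = Nominal GDP 2011 = 13.99·605 + 42.69·140 + 37.14·483 = 32379.17.
Real GDP 2015 (at 2011 prices) = 13.99·939 + 42.69·197 + 37.14·319 = 33394.20.
Real growth = 33394.20/32379.17 − 1 = 0.0313.

3.13%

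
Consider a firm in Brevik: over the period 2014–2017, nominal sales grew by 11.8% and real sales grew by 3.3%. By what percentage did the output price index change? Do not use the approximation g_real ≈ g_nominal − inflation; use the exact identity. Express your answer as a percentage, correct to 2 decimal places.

8.23%

(1 + g_nom) = (1 + g_real)(1 + π), so π = 1.1180 / 1.0330 − 1 = 0.08228.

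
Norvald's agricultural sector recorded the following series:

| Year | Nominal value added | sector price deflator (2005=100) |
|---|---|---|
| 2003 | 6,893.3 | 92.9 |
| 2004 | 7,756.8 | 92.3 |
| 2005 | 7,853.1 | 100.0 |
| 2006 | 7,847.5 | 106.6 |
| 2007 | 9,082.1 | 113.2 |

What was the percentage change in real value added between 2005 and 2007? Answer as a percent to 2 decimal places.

Real value added 2005 = 7853.1/1.000 = 7853.10.
Real value added 2007 = 9082.1/1.132 = 8023.06.
Change = 8023.06/7853.10 − 1 = 0.0216.

2.16%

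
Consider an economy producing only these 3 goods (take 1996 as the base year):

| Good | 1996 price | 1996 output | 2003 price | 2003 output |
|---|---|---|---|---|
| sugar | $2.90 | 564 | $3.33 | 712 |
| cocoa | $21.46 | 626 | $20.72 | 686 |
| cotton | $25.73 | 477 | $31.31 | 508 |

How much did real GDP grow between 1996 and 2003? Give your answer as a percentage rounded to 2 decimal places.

Real GDP 1996 = Nominal GDP 1996 = 2.90·564 + 21.46·626 + 25.73·477 = 27342.77.
Real GDP 2003 (at 1996 prices) = 2.90·712 + 21.46·686 + 25.73·508 = 29857.20.
Real growth = 29857.20/27342.77 − 1 = 0.0920.

9.20%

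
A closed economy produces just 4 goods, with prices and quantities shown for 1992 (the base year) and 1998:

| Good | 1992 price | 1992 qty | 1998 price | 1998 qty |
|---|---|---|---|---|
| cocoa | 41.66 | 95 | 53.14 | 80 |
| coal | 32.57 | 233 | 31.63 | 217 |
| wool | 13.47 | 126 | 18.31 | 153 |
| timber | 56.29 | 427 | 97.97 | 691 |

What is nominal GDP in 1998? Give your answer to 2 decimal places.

81613.61

Nominal GDP 1998 = Σ (p_1998 × q_1998) = 53.14·80 + 31.63·217 + 18.31·153 + 97.97·691 = 81613.61.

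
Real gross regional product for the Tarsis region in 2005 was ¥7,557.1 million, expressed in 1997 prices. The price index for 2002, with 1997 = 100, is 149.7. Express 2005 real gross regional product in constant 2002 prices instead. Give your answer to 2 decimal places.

Real gross regional product in 2002 prices = Real gross regional product in 1997 prices × (P_2002/P_1997) = 7557.1 × 1.497 = 11312.98.

¥11,312.98 million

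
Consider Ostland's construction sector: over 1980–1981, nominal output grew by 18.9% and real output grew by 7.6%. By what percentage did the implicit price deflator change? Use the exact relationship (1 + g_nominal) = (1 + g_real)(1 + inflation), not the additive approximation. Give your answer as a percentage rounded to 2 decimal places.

10.50%

(1 + g_nom) = (1 + g_real)(1 + π), so π = 1.1890 / 1.0760 − 1 = 0.10502.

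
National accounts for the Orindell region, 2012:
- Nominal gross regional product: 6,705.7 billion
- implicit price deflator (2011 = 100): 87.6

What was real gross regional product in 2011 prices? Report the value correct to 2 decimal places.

Real gross regional product = Nominal / (implicit price deflator/100) = 6705.7 / 0.876 = 7654.91.

7,654.91 billion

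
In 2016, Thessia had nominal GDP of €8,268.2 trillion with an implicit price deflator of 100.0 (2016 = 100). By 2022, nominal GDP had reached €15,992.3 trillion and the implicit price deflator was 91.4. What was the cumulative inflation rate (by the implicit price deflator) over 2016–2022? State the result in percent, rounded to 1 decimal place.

Price-level change = 91.4 / 100.0 − 1 = -0.0860.

-8.6%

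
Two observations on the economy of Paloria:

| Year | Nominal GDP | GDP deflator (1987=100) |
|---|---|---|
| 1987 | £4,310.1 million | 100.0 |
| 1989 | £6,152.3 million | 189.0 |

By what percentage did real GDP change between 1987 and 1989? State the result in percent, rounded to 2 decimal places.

Deflate each year: 1987 → 4310.1/1.000 = 4310.10; 1989 → 6152.3/1.890 = 3255.19.
So real GDP changed by 3255.19/4310.10 − 1 = -0.2448, i.e. -24.48%.

-24.48%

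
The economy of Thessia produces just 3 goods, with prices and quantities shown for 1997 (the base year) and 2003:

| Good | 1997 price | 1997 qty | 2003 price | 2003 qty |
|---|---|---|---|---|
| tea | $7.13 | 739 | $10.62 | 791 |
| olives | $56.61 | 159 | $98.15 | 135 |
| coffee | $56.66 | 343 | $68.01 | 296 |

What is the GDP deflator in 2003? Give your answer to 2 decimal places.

139.02

Nominal GDP 2003 = 10.62·791 + 98.15·135 + 68.01·296 = 41781.63.
Real GDP 2003 (at 1997 prices) = 7.13·791 + 56.61·135 + 56.66·296 = 30053.54.
Deflator = Nominal/Real × 100 = 41781.63/30053.54 × 100 = 139.024.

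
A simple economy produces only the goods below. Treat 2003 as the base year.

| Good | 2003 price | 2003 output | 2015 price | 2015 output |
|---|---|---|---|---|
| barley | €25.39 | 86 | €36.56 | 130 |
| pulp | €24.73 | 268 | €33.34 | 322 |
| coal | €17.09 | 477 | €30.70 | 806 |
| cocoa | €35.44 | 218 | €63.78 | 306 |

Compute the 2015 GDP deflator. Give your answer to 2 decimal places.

166.51

Nominal GDP 2015 = 36.56·130 + 33.34·322 + 30.70·806 + 63.78·306 = 59749.16.
Real GDP 2015 (at 2003 prices) = 25.39·130 + 24.73·322 + 17.09·806 + 35.44·306 = 35882.94.
Deflator = Nominal/Real × 100 = 59749.16/35882.94 × 100 = 166.511.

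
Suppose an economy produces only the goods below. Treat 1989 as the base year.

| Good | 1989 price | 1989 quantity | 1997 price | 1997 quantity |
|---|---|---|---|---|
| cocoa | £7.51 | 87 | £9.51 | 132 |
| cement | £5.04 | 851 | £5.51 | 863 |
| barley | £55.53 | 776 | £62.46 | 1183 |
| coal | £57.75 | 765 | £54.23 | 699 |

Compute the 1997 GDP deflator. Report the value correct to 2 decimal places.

105.75

Nominal GDP 1997 = 9.51·132 + 5.51·863 + 62.46·1183 + 54.23·699 = 117807.40.
Real GDP 1997 (at 1989 prices) = 7.51·132 + 5.04·863 + 55.53·1183 + 57.75·699 = 111400.08.
Deflator = Nominal/Real × 100 = 117807.40/111400.08 × 100 = 105.752.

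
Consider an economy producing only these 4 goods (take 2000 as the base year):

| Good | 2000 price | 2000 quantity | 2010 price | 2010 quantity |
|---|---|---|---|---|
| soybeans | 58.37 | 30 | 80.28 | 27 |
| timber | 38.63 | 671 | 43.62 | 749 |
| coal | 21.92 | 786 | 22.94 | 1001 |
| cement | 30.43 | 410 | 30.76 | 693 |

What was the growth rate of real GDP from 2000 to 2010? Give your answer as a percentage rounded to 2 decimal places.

Real GDP 2000 = Nominal GDP 2000 = 58.37·30 + 38.63·671 + 21.92·786 + 30.43·410 = 57377.25.
Real GDP 2010 (at 2000 prices) = 58.37·27 + 38.63·749 + 21.92·1001 + 30.43·693 = 73539.77.
Real growth = 73539.77/57377.25 − 1 = 0.2817.

28.17%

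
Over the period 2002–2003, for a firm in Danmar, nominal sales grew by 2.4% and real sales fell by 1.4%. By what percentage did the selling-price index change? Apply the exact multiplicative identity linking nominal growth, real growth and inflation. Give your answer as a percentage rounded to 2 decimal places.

3.85%

(1 + g_nom) = (1 + g_real)(1 + π), so π = 1.0240 / 0.9860 − 1 = 0.03854.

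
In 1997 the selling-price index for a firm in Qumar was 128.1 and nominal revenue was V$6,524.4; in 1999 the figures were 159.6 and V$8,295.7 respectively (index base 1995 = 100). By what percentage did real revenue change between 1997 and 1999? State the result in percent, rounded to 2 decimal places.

Real revenue 1997 = 6524.4 / 1.281 = 5093.21.
Real revenue 1999 = 8295.7 / 1.596 = 5197.81.
Real growth = 5197.81 / 5093.21 − 1 = 0.0205.

2.05%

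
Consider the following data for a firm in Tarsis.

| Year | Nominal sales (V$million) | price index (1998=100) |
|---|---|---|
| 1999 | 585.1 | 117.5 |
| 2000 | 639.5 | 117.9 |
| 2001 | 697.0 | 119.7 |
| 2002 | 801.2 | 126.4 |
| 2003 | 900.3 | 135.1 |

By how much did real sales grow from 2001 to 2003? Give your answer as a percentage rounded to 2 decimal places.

Real sales 2001 = 697.0/1.197 = 582.29.
Real sales 2003 = 900.3/1.351 = 666.40.
Change = 666.40/582.29 − 1 = 0.1444.

14.44%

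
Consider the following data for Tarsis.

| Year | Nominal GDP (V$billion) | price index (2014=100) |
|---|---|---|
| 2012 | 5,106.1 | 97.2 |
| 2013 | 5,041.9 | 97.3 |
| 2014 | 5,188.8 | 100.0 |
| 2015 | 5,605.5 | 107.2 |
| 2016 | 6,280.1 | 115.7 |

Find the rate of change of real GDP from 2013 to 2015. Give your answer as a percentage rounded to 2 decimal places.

0.91%

Real GDP 2013 = 5041.9/0.973 = 5181.81.
Real GDP 2015 = 5605.5/1.072 = 5229.01.
Change = 5229.01/5181.81 − 1 = 0.0091.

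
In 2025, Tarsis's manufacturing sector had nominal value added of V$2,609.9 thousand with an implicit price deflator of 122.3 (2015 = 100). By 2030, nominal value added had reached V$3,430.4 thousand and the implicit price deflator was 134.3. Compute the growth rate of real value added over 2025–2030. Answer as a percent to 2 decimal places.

19.69%

Deflate each year: 2025 → 2609.9/1.223 = 2134.01; 2030 → 3430.4/1.343 = 2554.28.
So real value added changed by 2554.28/2134.01 − 1 = 0.1969, i.e. 19.69%.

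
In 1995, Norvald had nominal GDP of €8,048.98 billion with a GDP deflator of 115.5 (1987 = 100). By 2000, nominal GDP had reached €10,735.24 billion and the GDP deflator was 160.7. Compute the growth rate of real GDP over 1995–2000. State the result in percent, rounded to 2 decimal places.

-4.14%

Real GDP 1995 = 8048.98 / 1.155 = 6968.81.
Real GDP 2000 = 10735.24 / 1.607 = 6680.30.
Real growth = 6680.30 / 6968.81 − 1 = -0.0414.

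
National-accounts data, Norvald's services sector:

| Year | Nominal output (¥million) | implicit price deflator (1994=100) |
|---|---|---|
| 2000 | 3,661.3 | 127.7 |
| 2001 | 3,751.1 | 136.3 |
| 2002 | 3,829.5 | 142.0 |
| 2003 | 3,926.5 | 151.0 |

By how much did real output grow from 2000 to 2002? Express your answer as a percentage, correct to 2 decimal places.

-5.94%

Real output 2000 = 3661.3/1.277 = 2867.11.
Real output 2002 = 3829.5/1.420 = 2696.83.
Change = 2696.83/2867.11 − 1 = -0.0594.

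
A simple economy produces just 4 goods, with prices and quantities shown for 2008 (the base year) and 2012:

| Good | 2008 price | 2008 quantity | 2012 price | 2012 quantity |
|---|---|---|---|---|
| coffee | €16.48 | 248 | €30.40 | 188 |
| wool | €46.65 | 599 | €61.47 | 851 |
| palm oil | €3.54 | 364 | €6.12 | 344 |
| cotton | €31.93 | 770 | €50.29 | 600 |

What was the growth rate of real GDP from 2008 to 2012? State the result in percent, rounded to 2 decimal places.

9.10%

Real GDP 2008 = Nominal GDP 2008 = 16.48·248 + 46.65·599 + 3.54·364 + 31.93·770 = 57905.05.
Real GDP 2012 (at 2008 prices) = 16.48·188 + 46.65·851 + 3.54·344 + 31.93·600 = 63173.15.
Real growth = 63173.15/57905.05 − 1 = 0.0910.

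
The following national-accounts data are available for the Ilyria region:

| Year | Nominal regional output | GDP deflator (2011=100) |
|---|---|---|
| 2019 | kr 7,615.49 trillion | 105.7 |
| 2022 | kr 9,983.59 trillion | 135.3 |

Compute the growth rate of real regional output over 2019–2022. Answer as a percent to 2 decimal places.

Real regional output 2019 = 7615.49 / 1.057 = 7204.82.
Real regional output 2022 = 9983.59 / 1.353 = 7378.85.
Real growth = 7378.85 / 7204.82 − 1 = 0.0242.

2.42%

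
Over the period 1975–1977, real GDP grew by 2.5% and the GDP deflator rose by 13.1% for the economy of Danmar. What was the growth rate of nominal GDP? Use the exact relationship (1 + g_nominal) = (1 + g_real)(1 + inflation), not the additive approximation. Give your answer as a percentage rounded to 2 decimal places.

15.93%

(1 + g_nom) = (1 + g_real)(1 + π) = 1.0250 × 1.1310 = 1.15928.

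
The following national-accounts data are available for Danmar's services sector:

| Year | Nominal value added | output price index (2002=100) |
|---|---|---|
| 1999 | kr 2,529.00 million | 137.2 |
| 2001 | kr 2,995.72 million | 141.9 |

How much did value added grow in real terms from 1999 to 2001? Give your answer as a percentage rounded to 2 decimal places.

14.53%

Real value added 1999 = 2529.00 / 1.372 = 1843.29.
Real value added 2001 = 2995.72 / 1.419 = 2111.15.
Real growth = 2111.15 / 1843.29 − 1 = 0.1453.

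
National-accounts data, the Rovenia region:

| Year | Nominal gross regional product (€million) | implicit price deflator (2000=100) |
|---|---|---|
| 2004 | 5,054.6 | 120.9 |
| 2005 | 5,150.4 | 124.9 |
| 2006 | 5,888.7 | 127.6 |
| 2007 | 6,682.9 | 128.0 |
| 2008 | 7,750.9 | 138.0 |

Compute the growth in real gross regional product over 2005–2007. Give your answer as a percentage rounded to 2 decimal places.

Real gross regional product 2005 = 5150.4/1.249 = 4123.62.
Real gross regional product 2007 = 6682.9/1.280 = 5221.02.
Change = 5221.02/4123.62 − 1 = 0.2661.

26.61%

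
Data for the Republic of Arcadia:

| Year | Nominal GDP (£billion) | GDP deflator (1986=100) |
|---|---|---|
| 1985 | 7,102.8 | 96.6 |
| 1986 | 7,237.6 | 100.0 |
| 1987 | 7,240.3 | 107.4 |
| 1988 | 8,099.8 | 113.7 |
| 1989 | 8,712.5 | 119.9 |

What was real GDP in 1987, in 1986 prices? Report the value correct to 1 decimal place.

Real GDP 1987 = 7240.3 / 1.074 = 6741.43.

£6,741.4 billion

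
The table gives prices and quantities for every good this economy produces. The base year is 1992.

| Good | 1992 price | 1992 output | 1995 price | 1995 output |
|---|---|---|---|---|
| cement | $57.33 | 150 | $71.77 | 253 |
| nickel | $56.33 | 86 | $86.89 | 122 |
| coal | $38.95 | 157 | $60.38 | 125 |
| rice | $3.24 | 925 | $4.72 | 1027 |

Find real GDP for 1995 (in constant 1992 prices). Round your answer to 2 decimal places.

Real GDP 1995 = Σ (p_1992 × q_1995) = 57.33·253 + 56.33·122 + 38.95·125 + 3.24·1027 = 29572.98.

$29572.98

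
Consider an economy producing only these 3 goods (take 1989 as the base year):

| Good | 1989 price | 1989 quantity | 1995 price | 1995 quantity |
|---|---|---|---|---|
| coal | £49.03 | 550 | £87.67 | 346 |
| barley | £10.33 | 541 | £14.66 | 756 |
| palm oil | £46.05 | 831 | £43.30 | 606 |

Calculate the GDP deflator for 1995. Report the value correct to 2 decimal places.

128.43

Nominal GDP 1995 = 87.67·346 + 14.66·756 + 43.30·606 = 67656.58.
Real GDP 1995 (at 1989 prices) = 49.03·346 + 10.33·756 + 46.05·606 = 52680.16.
Deflator = Nominal/Real × 100 = 67656.58/52680.16 × 100 = 128.429.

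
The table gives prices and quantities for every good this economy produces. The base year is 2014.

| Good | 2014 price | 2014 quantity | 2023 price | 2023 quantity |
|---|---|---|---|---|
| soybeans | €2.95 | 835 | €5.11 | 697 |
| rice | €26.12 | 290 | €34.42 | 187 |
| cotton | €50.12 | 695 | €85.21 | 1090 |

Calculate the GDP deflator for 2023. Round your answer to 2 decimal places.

Nominal GDP 2023 = 5.11·697 + 34.42·187 + 85.21·1090 = 102877.11.
Real GDP 2023 (at 2014 prices) = 2.95·697 + 26.12·187 + 50.12·1090 = 61571.39.
Deflator = Nominal/Real × 100 = 102877.11/61571.39 × 100 = 167.086.

167.09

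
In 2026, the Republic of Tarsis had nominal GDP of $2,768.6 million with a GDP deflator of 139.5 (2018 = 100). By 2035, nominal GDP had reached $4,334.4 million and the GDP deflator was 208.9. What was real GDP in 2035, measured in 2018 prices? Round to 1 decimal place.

$2,074.9 million

Real GDP = Nominal / (GDP deflator/100) = 4334.4 / 2.089 = 2074.87.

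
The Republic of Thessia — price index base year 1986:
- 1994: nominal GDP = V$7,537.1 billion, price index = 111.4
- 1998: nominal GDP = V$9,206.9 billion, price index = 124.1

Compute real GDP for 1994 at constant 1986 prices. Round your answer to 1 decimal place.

V$6,765.8 billion

Real GDP = Nominal / (price index/100) = 7537.1 / 1.114 = 6765.80.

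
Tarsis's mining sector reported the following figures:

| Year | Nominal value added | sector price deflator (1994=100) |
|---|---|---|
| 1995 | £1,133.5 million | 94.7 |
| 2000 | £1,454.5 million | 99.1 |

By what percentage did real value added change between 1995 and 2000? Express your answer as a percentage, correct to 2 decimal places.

22.62%

Deflate each year: 1995 → 1133.5/0.947 = 1196.94; 2000 → 1454.5/0.991 = 1467.71.
So real value added changed by 1467.71/1196.94 − 1 = 0.2262, i.e. 22.62%.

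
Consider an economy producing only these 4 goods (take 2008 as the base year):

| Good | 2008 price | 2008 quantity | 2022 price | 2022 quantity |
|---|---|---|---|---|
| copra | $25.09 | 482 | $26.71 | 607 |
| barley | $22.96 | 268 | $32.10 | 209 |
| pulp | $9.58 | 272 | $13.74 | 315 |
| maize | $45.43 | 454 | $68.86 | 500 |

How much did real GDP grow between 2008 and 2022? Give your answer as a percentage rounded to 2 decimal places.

Real GDP 2008 = Nominal GDP 2008 = 25.09·482 + 22.96·268 + 9.58·272 + 45.43·454 = 41477.64.
Real GDP 2022 (at 2008 prices) = 25.09·607 + 22.96·209 + 9.58·315 + 45.43·500 = 45760.97.
Real growth = 45760.97/41477.64 − 1 = 0.1033.

10.33%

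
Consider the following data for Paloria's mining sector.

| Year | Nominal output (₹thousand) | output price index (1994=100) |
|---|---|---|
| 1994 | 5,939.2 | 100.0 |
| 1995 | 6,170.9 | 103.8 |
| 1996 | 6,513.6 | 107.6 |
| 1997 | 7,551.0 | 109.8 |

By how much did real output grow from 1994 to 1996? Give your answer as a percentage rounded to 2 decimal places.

Real output 1994 = 5939.2/1.000 = 5939.20.
Real output 1996 = 6513.6/1.076 = 6053.53.
Change = 6053.53/5939.20 − 1 = 0.0193.

1.93%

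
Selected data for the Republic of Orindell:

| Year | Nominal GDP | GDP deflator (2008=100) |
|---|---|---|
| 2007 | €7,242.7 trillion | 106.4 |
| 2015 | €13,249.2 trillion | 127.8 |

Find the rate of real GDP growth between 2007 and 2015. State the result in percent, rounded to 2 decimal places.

52.30%

Real GDP 2007 = 7242.7 / 1.064 = 6807.05.
Real GDP 2015 = 13249.2 / 1.278 = 10367.14.
Real growth = 10367.14 / 6807.05 − 1 = 0.5230.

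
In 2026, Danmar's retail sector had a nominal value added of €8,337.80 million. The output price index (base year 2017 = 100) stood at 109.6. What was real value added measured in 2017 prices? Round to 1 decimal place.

€7,607.5 million

Real value added = Nominal / (output price index/100) = 8337.80 / 1.096 = 7607.48.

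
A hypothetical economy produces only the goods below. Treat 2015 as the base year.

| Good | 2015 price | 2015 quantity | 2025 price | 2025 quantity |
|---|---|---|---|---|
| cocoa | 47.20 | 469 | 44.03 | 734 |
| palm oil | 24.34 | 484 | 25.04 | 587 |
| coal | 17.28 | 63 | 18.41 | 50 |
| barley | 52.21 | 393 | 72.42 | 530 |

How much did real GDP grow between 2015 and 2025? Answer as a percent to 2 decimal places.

39.52%

Real GDP 2015 = Nominal GDP 2015 = 47.20·469 + 24.34·484 + 17.28·63 + 52.21·393 = 55524.53.
Real GDP 2025 (at 2015 prices) = 47.20·734 + 24.34·587 + 17.28·50 + 52.21·530 = 77467.68.
Real growth = 77467.68/55524.53 − 1 = 0.3952.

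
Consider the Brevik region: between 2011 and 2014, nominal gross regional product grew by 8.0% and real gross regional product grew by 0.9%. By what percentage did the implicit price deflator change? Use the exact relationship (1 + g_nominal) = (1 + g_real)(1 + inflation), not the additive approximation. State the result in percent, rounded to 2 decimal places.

7.04%

(1 + g_nom) = (1 + g_real)(1 + π), so π = 1.0800 / 1.0090 − 1 = 0.07037.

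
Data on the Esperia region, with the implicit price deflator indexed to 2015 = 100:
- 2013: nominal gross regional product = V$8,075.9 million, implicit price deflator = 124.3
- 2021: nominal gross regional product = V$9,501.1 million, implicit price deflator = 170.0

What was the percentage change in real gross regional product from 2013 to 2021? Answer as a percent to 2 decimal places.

-13.98%

Deflate each year: 2013 → 8075.9/1.243 = 6497.10; 2021 → 9501.1/1.700 = 5588.88.
So real gross regional product changed by 5588.88/6497.10 − 1 = -0.1398, i.e. -13.98%.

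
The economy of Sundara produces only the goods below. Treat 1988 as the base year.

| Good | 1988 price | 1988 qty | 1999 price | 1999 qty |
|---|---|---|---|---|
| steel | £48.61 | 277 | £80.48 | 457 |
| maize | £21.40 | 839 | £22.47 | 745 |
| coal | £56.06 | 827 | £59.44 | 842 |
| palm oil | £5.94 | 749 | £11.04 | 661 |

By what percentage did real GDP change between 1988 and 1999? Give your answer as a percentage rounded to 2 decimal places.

8.58%

Real GDP 1988 = Nominal GDP 1988 = 48.61·277 + 21.40·839 + 56.06·827 + 5.94·749 = 82230.25.
Real GDP 1999 (at 1988 prices) = 48.61·457 + 21.40·745 + 56.06·842 + 5.94·661 = 89286.63.
Real growth = 89286.63/82230.25 − 1 = 0.0858.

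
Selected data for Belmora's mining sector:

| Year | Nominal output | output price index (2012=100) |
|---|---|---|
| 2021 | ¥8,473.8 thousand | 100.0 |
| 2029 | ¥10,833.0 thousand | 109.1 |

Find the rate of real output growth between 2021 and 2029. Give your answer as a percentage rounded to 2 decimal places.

17.18%

Real output 2021 = 8473.8 / 1.000 = 8473.80.
Real output 2029 = 10833.0 / 1.091 = 9929.42.
Real growth = 9929.42 / 8473.80 − 1 = 0.1718.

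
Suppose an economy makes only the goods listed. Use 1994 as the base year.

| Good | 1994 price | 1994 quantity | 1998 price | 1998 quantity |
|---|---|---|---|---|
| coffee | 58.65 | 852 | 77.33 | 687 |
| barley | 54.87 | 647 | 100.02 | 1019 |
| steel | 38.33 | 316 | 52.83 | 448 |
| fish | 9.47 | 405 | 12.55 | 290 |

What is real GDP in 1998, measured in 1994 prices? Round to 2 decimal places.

116123.22

Real GDP 1998 = Σ (p_1994 × q_1998) = 58.65·687 + 54.87·1019 + 38.33·448 + 9.47·290 = 116123.22.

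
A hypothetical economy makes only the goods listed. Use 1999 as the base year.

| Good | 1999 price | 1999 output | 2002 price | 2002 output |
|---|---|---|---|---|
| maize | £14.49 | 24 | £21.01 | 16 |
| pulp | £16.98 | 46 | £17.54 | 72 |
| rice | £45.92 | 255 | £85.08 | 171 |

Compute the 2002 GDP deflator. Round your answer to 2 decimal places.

Nominal GDP 2002 = 21.01·16 + 17.54·72 + 85.08·171 = 16147.72.
Real GDP 2002 (at 1999 prices) = 14.49·16 + 16.98·72 + 45.92·171 = 9306.72.
Deflator = Nominal/Real × 100 = 16147.72/9306.72 × 100 = 173.506.

173.51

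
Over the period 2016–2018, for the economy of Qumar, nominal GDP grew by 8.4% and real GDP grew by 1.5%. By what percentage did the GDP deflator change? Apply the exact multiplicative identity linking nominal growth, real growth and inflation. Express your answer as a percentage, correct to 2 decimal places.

6.80%

(1 + g_nom) = (1 + g_real)(1 + π), so π = 1.0840 / 1.0150 − 1 = 0.06798.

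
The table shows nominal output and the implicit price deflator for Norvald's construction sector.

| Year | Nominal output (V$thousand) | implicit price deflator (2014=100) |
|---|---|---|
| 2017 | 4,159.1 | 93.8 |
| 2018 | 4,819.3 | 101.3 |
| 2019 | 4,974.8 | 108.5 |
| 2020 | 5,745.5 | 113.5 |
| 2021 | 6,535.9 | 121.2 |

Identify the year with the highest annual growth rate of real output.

2020

2018: real = 4819.3/1.013 = 4757.45; growth vs 2017 (4434.01) = 7.29%.
2019: real = 4974.8/1.085 = 4585.07; growth vs 2018 (4757.45) = -3.62%.
2020: real = 5745.5/1.135 = 5062.11; growth vs 2019 (4585.07) = 10.40%.
2021: real = 6535.9/1.212 = 5392.66; growth vs 2020 (5062.11) = 6.53%.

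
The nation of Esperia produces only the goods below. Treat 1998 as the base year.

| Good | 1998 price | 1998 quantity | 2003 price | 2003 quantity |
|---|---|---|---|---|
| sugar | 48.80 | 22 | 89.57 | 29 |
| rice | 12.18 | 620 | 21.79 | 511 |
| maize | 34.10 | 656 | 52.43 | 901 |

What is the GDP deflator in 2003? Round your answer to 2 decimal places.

Nominal GDP 2003 = 89.57·29 + 21.79·511 + 52.43·901 = 60971.65.
Real GDP 2003 (at 1998 prices) = 48.80·29 + 12.18·511 + 34.10·901 = 38363.28.
Deflator = Nominal/Real × 100 = 60971.65/38363.28 × 100 = 158.932.

158.93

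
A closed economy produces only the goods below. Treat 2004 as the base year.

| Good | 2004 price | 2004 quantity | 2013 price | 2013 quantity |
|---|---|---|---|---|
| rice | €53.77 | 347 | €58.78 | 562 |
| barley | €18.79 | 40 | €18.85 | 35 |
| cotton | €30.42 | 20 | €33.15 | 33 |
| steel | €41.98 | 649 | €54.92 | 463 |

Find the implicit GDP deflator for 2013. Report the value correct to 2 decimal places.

Nominal GDP 2013 = 58.78·562 + 18.85·35 + 33.15·33 + 54.92·463 = 60216.02.
Real GDP 2013 (at 2004 prices) = 53.77·562 + 18.79·35 + 30.42·33 + 41.98·463 = 51316.99.
Deflator = Nominal/Real × 100 = 60216.02/51316.99 × 100 = 117.341.

117.34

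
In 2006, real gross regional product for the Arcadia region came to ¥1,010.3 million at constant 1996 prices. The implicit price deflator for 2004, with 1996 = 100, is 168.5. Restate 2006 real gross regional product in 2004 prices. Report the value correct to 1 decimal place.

Real gross regional product in 2004 prices = Real gross regional product in 1996 prices × (P_2004/P_1996) = 1010.3 × 1.685 = 1702.36.

¥1,702.4 million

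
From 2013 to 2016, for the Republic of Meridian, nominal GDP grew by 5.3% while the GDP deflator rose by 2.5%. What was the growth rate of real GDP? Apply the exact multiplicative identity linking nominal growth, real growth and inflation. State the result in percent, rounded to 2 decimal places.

(1 + g_nom) = (1 + g_real)(1 + π), so g_real = 1.0530 / 1.0250 − 1 = 0.02732.

2.73%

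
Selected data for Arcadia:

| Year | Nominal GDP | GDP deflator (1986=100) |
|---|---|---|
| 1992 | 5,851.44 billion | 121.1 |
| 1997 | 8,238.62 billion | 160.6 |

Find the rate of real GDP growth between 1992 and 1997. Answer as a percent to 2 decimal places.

Deflate each year: 1992 → 5851.44/1.211 = 4831.91; 1997 → 8238.62/1.606 = 5129.90.
So real GDP changed by 5129.90/4831.91 − 1 = 0.0617, i.e. 6.17%.

6.17%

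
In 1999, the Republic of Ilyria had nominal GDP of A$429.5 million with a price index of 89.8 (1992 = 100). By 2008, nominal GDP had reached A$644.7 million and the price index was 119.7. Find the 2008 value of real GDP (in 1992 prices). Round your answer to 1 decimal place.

Real GDP = Nominal / (price index/100) = 644.7 / 1.197 = 538.60.

A$538.6 million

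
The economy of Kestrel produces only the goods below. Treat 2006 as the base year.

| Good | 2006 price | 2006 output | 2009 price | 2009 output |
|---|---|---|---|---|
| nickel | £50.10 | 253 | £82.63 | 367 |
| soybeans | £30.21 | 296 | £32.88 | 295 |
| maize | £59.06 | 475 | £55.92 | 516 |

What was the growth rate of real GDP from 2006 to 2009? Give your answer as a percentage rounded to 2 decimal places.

16.31%

Real GDP 2006 = Nominal GDP 2006 = 50.10·253 + 30.21·296 + 59.06·475 = 49670.96.
Real GDP 2009 (at 2006 prices) = 50.10·367 + 30.21·295 + 59.06·516 = 57773.61.
Real growth = 57773.61/49670.96 − 1 = 0.1631.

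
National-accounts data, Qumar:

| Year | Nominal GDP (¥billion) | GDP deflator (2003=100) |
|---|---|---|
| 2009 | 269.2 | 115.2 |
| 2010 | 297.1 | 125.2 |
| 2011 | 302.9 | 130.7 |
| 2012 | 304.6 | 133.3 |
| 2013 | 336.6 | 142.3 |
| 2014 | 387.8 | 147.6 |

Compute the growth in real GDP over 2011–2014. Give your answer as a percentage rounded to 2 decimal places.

Real GDP 2011 = 302.9/1.307 = 231.75.
Real GDP 2014 = 387.8/1.476 = 262.74.
Change = 262.74/231.75 − 1 = 0.1337.

13.37%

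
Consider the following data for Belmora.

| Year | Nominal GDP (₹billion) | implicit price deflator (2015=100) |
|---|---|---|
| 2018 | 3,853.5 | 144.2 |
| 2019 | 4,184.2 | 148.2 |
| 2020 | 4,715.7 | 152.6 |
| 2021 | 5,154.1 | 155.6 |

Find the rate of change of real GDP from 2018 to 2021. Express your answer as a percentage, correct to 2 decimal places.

23.95%

Real GDP 2018 = 3853.5/1.442 = 2672.33.
Real GDP 2021 = 5154.1/1.556 = 3312.40.
Change = 3312.40/2672.33 − 1 = 0.2395.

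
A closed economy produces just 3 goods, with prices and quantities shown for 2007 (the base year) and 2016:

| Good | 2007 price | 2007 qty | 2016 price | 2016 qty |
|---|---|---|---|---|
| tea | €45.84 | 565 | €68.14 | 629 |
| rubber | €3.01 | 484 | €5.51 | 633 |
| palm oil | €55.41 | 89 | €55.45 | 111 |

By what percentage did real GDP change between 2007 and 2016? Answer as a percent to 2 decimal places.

14.25%

Real GDP 2007 = Nominal GDP 2007 = 45.84·565 + 3.01·484 + 55.41·89 = 32287.93.
Real GDP 2016 (at 2007 prices) = 45.84·629 + 3.01·633 + 55.41·111 = 36889.20.
Real growth = 36889.20/32287.93 − 1 = 0.1425.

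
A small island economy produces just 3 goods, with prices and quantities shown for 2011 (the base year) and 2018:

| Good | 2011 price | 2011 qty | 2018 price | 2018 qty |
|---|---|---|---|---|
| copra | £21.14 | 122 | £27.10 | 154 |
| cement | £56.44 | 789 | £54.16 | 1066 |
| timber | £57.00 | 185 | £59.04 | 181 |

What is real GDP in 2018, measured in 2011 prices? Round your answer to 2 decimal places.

£73737.60

Real GDP 2018 = Σ (p_2011 × q_2018) = 21.14·154 + 56.44·1066 + 57.00·181 = 73737.60.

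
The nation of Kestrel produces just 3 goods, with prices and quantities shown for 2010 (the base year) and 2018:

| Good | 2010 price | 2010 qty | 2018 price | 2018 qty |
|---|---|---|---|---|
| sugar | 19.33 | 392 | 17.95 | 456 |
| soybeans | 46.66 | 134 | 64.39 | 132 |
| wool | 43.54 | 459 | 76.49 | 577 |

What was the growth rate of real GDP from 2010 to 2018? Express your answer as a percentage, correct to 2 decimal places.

Real GDP 2010 = Nominal GDP 2010 = 19.33·392 + 46.66·134 + 43.54·459 = 33814.66.
Real GDP 2018 (at 2010 prices) = 19.33·456 + 46.66·132 + 43.54·577 = 40096.18.
Real growth = 40096.18/33814.66 − 1 = 0.1858.

18.58%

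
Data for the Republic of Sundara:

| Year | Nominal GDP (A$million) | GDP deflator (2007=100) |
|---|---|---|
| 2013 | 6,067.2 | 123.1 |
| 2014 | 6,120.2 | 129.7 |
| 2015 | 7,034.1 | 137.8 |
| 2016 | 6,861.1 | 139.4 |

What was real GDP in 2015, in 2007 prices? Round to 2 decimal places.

A$5,104.57 million

Real GDP 2015 = 7034.1 / 1.378 = 5104.57.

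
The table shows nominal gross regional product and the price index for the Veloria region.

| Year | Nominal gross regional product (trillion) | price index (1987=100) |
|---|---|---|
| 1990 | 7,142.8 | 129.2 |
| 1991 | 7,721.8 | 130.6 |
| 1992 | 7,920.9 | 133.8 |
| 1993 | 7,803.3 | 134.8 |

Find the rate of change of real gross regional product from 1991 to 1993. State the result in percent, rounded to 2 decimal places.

Real gross regional product 1991 = 7721.8/1.306 = 5912.56.
Real gross regional product 1993 = 7803.3/1.348 = 5788.80.
Change = 5788.80/5912.56 − 1 = -0.0209.

-2.09%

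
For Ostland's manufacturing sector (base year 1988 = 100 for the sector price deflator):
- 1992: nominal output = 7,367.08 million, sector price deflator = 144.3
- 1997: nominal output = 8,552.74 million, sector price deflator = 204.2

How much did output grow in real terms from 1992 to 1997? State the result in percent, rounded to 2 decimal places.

-17.96%

Real output 1992 = 7367.08 / 1.443 = 5105.39.
Real output 1997 = 8552.74 / 2.042 = 4188.41.
Real growth = 4188.41 / 5105.39 − 1 = -0.1796.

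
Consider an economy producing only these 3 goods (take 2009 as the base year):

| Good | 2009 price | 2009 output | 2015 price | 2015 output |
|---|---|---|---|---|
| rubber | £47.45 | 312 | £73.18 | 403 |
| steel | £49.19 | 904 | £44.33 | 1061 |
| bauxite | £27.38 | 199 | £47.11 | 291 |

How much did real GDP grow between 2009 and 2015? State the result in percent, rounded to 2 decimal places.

22.50%

Real GDP 2009 = Nominal GDP 2009 = 47.45·312 + 49.19·904 + 27.38·199 = 64720.78.
Real GDP 2015 (at 2009 prices) = 47.45·403 + 49.19·1061 + 27.38·291 = 79280.52.
Real growth = 79280.52/64720.78 − 1 = 0.2250.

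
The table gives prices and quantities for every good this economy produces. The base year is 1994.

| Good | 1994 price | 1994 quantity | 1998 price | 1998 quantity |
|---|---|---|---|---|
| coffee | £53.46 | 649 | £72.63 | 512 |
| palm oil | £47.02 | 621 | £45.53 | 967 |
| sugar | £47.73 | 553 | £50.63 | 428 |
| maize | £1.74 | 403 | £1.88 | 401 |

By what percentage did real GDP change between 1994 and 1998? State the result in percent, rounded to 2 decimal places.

Real GDP 1994 = Nominal GDP 1994 = 53.46·649 + 47.02·621 + 47.73·553 + 1.74·403 = 90990.87.
Real GDP 1998 (at 1994 prices) = 53.46·512 + 47.02·967 + 47.73·428 + 1.74·401 = 93966.04.
Real growth = 93966.04/90990.87 − 1 = 0.0327.

3.27%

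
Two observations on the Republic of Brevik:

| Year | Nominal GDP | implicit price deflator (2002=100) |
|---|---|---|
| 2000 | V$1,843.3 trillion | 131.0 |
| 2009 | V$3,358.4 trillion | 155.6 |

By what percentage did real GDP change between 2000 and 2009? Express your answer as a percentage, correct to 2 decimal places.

Deflate each year: 2000 → 1843.3/1.310 = 1407.10; 2009 → 3358.4/1.556 = 2158.35.
So real GDP changed by 2158.35/1407.10 − 1 = 0.5339, i.e. 53.39%.

53.39%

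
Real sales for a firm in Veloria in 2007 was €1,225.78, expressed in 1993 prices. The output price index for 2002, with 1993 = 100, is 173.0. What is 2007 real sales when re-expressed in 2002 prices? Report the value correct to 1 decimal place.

Real sales in 2002 prices = Real sales in 1993 prices × (P_2002/P_1993) = 1225.78 × 1.730 = 2120.60.

€2,120.6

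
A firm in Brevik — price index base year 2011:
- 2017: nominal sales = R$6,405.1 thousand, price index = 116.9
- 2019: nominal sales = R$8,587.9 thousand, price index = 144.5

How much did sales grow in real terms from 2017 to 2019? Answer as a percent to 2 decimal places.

8.47%

Deflate each year: 2017 → 6405.1/1.169 = 5479.13; 2019 → 8587.9/1.445 = 5943.18.
So real sales changed by 5943.18/5479.13 − 1 = 0.0847, i.e. 8.47%.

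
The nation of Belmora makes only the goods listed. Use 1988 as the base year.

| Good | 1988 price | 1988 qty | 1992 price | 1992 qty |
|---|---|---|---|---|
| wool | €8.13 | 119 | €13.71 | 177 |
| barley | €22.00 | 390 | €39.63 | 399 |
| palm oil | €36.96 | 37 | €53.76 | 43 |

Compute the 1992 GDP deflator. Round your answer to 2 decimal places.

Nominal GDP 1992 = 13.71·177 + 39.63·399 + 53.76·43 = 20550.72.
Real GDP 1992 (at 1988 prices) = 8.13·177 + 22.00·399 + 36.96·43 = 11806.29.
Deflator = Nominal/Real × 100 = 20550.72/11806.29 × 100 = 174.066.

174.07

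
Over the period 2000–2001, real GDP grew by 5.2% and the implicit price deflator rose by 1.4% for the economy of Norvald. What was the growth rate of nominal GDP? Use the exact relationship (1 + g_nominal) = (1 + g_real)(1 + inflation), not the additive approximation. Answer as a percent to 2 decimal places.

(1 + g_nom) = (1 + g_real)(1 + π) = 1.0520 × 1.0140 = 1.06673.

6.67%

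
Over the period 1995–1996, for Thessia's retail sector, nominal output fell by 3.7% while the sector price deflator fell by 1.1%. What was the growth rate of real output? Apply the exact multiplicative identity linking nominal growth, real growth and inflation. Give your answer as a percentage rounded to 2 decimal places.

-2.63%

(1 + g_nom) = (1 + g_real)(1 + π), so g_real = 0.9630 / 0.9890 − 1 = -0.02629.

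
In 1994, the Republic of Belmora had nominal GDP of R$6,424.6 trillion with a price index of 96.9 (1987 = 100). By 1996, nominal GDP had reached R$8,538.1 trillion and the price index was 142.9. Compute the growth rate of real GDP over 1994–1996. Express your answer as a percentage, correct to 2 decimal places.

-9.88%

Real GDP 1994 = 6424.6 / 0.969 = 6630.13.
Real GDP 1996 = 8538.1 / 1.429 = 5974.88.
Real growth = 5974.88 / 6630.13 − 1 = -0.0988.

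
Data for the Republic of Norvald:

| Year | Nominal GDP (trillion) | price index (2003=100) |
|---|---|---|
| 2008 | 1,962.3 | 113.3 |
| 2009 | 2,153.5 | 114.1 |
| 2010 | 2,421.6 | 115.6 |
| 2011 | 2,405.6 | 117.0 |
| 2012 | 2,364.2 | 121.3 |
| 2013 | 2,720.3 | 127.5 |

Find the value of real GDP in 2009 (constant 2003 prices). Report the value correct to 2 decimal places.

Real GDP 2009 = 2153.5 / 1.141 = 1887.38.

1,887.38 trillion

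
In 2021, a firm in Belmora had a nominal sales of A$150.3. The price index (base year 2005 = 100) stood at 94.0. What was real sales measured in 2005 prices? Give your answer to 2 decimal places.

Real sales = Nominal / (price index/100) = 150.3 / 0.940 = 159.89.

A$159.89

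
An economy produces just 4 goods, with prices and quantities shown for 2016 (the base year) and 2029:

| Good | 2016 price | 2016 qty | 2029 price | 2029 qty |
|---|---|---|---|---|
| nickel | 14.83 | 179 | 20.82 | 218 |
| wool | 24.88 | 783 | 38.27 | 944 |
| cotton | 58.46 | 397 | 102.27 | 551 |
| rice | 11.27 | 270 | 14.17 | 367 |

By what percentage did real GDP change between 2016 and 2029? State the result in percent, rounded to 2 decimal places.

30.34%

Real GDP 2016 = Nominal GDP 2016 = 14.83·179 + 24.88·783 + 58.46·397 + 11.27·270 = 48387.13.
Real GDP 2029 (at 2016 prices) = 14.83·218 + 24.88·944 + 58.46·551 + 11.27·367 = 63067.21.
Real growth = 63067.21/48387.13 − 1 = 0.3034.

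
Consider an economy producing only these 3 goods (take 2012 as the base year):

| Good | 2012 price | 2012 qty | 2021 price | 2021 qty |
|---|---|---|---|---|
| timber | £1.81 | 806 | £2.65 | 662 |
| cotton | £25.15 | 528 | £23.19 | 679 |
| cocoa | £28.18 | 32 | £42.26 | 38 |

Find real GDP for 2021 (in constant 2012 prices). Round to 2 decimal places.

£19345.91

Real GDP 2021 = Σ (p_2012 × q_2021) = 1.81·662 + 25.15·679 + 28.18·38 = 19345.91.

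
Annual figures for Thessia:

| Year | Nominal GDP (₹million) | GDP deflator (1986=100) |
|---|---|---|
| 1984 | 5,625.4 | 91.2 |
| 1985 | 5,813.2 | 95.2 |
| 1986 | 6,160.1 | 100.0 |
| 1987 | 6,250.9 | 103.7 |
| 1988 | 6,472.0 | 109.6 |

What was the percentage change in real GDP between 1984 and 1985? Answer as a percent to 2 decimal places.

Real GDP 1984 = 5625.4/0.912 = 6168.20.
Real GDP 1985 = 5813.2/0.952 = 6106.30.
Change = 6106.30/6168.20 − 1 = -0.0100.

-1.00%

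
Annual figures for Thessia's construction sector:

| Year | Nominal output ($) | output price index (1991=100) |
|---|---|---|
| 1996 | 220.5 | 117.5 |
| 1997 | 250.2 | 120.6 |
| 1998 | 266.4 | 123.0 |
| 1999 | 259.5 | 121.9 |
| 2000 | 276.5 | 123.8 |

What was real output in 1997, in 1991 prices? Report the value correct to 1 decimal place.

$207.5

Real output 1997 = 250.2 / 1.206 = 207.46.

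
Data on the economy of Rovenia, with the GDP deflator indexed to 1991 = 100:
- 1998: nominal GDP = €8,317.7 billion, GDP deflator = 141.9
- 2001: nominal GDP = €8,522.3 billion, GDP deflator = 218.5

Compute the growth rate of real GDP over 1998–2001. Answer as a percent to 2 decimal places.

Deflate each year: 1998 → 8317.7/1.419 = 5861.66; 2001 → 8522.3/2.185 = 3900.37.
So real GDP changed by 3900.37/5861.66 − 1 = -0.3346, i.e. -33.46%.

-33.46%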